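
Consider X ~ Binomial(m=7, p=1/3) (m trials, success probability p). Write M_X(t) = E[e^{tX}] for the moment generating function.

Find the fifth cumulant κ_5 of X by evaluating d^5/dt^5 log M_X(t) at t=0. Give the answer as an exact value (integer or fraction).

M_X(t) = (e^(t)/3 + 2/3)^7
K_X(t) = log M_X(t) = 7*log(e^(t)/3 + 2/3)
K^(5)(t) = (-14*e^(4*t) + 308*e^(3*t) - 616*e^(2*t) + 112*e^(t))/(e^(5*t) + 10*e^(4*t) + 40*e^(3*t) + 80*e^(2*t) + 80*e^(t) + 32)

κ_5 = K^(5)(0) = -70/81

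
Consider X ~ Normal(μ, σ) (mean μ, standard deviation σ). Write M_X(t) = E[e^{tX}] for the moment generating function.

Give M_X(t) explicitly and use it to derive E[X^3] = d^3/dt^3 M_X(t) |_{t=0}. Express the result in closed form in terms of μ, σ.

E[X^3] = M′′′(0) = μ*(μ^2 + 3*σ^2)

M_X(t) = e^(μ*t + σ^2*t^2/2)
M′(t) = μ*e^(μ*t)*e^(σ^2*t^2/2) + σ^2*t*e^(μ*t)*e^(σ^2*t^2/2)
M′′(t) = μ^2*e^(μ*t)*e^(σ^2*t^2/2) + 2*μ*σ^2*t*e^(μ*t)*e^(σ^2*t^2/2) + σ^4*t^2*e^(μ*t)*e^(σ^2*t^2/2) + σ^2*e^(μ*t)*e^(σ^2*t^2/2)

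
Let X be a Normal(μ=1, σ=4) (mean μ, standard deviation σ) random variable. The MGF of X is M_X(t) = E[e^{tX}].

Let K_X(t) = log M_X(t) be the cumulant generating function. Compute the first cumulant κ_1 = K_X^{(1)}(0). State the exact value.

κ_1 = K^(1)(0) = 1

M_X(t) = e^(8*t^2 + t)
K_X(t) = log M_X(t) = 8*t^2 + t
K^(1)(t) = 16*t + 1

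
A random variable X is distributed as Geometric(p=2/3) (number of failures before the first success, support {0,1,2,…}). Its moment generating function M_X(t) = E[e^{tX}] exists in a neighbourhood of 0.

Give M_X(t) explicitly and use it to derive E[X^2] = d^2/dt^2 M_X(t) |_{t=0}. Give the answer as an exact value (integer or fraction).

M_X(t) = 2/(3*(1 - e^(t)/3))
dM/dt = 2*e^(t)/(e^(2*t) - 6*e^(t) + 9)
d^2M/dt^2 = (-2*e^(2*t) - 6*e^(t))/(e^(3*t) - 9*e^(2*t) + 27*e^(t) - 27)

E[X^2] = d^2M/dt^2 |_{t=0} = 1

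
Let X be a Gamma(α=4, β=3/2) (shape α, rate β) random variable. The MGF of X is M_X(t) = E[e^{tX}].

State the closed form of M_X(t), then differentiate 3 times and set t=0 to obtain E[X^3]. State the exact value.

E[X^3] = d^3M/dt^3 |_{t=0} = 320/9

M_X(t) = 81/(16*(3/2 - t)^4)
dM/dt = -648/(32*t^5 - 240*t^4 + 720*t^3 - 1080*t^2 + 810*t - 243)
d^2M/dt^2 = 6480/(64*t^6 - 576*t^5 + 2160*t^4 - 4320*t^3 + 4860*t^2 - 2916*t + 729)
d^3M/dt^3 = -77760/(128*t^7 - 1344*t^6 + 6048*t^5 - 15120*t^4 + 22680*t^3 - 20412*t^2 + 10206*t - 2187)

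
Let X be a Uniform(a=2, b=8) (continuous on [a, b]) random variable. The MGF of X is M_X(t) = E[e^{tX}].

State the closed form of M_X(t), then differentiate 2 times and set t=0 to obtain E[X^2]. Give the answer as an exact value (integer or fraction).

E[X^2] = d^2M/dt^2 |_{t=0} = 28

M_X(t) = (e^(8*t) - e^(2*t))/(6*t)
dM/dt = (8*t*e^(8*t) - 2*t*e^(2*t) - e^(8*t) + e^(2*t))/(6*t^2)
d^2M/dt^2 = (32*t^2*e^(8*t) - 2*t^2*e^(2*t) - 8*t*e^(8*t) + 2*t*e^(2*t) + e^(8*t) - e^(2*t))/(3*t^3)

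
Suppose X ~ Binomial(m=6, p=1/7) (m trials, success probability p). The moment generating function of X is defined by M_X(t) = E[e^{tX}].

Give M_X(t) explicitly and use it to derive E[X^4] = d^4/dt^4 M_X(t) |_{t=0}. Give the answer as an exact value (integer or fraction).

E[X^4] = D^4[M](0) = 17748/2401

M_X(t) = (e^(t)/7 + 6/7)^6
D^4[M](t) = 1296*e^(6*t)/117649 + 22500*e^(5*t)/117649 + 138240*e^(4*t)/117649 + 349920*e^(3*t)/117649 + 311040*e^(2*t)/117649 + 46656*e^(t)/117649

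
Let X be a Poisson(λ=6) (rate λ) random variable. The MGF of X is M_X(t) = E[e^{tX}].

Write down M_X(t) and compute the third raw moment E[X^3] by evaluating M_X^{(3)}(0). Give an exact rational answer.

M_X(t) = e^(6*e^(t) - 6)
M′(t) = 6*e^(-6)*e^(t)*e^(6*e^(t))
M′′(t) = (36*e^(2*t)*e^(6*e^(t)) + 6*e^(t)*e^(6*e^(t)))*e^(-6)
M′′′(t) = (216*e^(3*t)*e^(6*e^(t)) + 108*e^(2*t)*e^(6*e^(t)) + 6*e^(t)*e^(6*e^(t)))*e^(-6)

E[X^3] = M′′′(0) = 330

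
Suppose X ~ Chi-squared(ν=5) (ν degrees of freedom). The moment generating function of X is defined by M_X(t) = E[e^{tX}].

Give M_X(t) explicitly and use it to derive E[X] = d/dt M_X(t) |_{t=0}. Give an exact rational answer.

M_X(t) = (1 - 2*t)^(-5/2)
D[M](t) = -5/(8*t^3*√(1 - 2*t) - 12*t^2*√(1 - 2*t) + 6*t*√(1 - 2*t) - √(1 - 2*t))

E[X] = D[M](0) = 5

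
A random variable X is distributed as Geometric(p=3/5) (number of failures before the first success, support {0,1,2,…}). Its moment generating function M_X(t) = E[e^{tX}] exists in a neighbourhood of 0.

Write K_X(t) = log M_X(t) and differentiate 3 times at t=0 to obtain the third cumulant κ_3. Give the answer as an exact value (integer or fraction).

M_X(t) = 3/(5*(1 - 2*e^(t)/5))
K_X(t) = log M_X(t) = -log(1 - 2*e^(t)/5) - log(5) + log(3)
D^3[K](t) = (-20*e^(2*t) - 50*e^(t))/(8*e^(3*t) - 60*e^(2*t) + 150*e^(t) - 125)

κ_3 = D^3[K](0) = 70/27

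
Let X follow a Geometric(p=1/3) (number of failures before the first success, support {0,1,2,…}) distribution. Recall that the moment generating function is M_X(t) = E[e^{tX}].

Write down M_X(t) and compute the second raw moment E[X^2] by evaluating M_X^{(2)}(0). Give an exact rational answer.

E[X^2] = D^2[M](0) = 10

M_X(t) = 1/(3*(1 - 2*e^(t)/3))
D^2[M](t) = (-4*e^(2*t) - 6*e^(t))/(8*e^(3*t) - 36*e^(2*t) + 54*e^(t) - 27)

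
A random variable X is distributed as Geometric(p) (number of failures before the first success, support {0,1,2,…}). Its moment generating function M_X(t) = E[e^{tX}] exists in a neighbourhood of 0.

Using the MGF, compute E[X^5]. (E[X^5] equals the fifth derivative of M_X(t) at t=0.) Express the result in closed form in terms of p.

M_X(t) = p/(-(1 - p)*e^(t) + 1)
dM/dt = (-p^2*e^(t) + p*e^(t))/(p^2*e^(2*t) - 2*p*e^(2*t) + 2*p*e^(t) + e^(2*t) - 2*e^(t) + 1)

E[X^5] = d^5M/dt^5 |_{t=0} = -1 + 31/p - 180/p^2 + 390/p^3 - 360/p^4 + 120/p^5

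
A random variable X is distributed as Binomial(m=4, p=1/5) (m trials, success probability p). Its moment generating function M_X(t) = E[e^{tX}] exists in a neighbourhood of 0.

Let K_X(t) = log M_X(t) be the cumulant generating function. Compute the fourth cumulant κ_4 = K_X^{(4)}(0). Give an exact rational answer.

κ_4 = D^4[K](0) = 16/625

M_X(t) = (e^(t)/5 + 4/5)^4
K_X(t) = log M_X(t) = 4*log(e^(t)/5 + 4/5)
D^4[K](t) = (16*e^(3*t) - 256*e^(2*t) + 256*e^(t))/(e^(4*t) + 16*e^(3*t) + 96*e^(2*t) + 256*e^(t) + 256)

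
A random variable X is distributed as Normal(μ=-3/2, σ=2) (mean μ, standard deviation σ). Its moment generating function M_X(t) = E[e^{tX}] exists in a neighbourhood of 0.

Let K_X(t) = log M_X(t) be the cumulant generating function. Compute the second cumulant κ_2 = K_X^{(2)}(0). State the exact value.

κ_2 = D^2[K](0) = 4

M_X(t) = e^(2*t^2 - 3*t/2)
K_X(t) = log M_X(t) = 2*t^2 - 3*t/2
D^2[K](t) = 4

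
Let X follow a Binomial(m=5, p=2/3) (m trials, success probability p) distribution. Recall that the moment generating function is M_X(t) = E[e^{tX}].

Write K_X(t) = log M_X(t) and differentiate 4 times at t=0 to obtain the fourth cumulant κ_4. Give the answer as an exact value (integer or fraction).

M_X(t) = (2*e^(t)/3 + 1/3)^5
K_X(t) = log M_X(t) = 5*log(2*e^(t)/3 + 1/3)
K′(t) = 10*e^(t)/(2*e^(t) + 1)
K′′(t) = 10*e^(t)/(4*e^(2*t) + 4*e^(t) + 1)
K′′′(t) = (-20*e^(2*t) + 10*e^(t))/(8*e^(3*t) + 12*e^(2*t) + 6*e^(t) + 1)
K′′′′(t) = (40*e^(3*t) - 80*e^(2*t) + 10*e^(t))/(16*e^(4*t) + 32*e^(3*t) + 24*e^(2*t) + 8*e^(t) + 1)

κ_4 = K′′′′(0) = -10/27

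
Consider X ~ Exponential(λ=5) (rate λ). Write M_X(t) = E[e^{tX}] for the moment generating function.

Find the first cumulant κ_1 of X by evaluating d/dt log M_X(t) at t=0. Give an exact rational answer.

M_X(t) = 5/(5 - t)
K_X(t) = log M_X(t) = -log(5 - t) + log(5)
D[K](t) = -1/(t - 5)

κ_1 = D[K](0) = 1/5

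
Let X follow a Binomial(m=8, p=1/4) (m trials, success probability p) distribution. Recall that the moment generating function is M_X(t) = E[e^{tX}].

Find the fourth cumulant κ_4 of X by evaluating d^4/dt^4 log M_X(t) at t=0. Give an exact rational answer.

M_X(t) = (e^(t)/4 + 3/4)^8
K_X(t) = log M_X(t) = 8*log(e^(t)/4 + 3/4)
dK/dt = 8*e^(t)/(e^(t) + 3)
d^2K/dt^2 = 24*e^(t)/(e^(2*t) + 6*e^(t) + 9)
d^3K/dt^3 = (-24*e^(2*t) + 72*e^(t))/(e^(3*t) + 9*e^(2*t) + 27*e^(t) + 27)
d^4K/dt^4 = (24*e^(3*t) - 288*e^(2*t) + 216*e^(t))/(e^(4*t) + 12*e^(3*t) + 54*e^(2*t) + 108*e^(t) + 81)

κ_4 = d^4K/dt^4 |_{t=0} = -3/16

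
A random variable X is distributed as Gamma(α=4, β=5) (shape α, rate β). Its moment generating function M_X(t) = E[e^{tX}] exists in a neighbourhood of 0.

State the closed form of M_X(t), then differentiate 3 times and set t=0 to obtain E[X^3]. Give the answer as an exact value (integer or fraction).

M_X(t) = 625/(5 - t)^4
D^3[M](t) = -75000/(t^7 - 35*t^6 + 525*t^5 - 4375*t^4 + 21875*t^3 - 65625*t^2 + 109375*t - 78125)

E[X^3] = D^3[M](0) = 24/25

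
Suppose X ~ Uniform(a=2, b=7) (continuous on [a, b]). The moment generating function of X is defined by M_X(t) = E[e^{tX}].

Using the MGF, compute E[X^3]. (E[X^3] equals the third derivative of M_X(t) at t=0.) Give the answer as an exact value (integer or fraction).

M_X(t) = (e^(7*t) - e^(2*t))/(5*t)
M^(3)(t) = (343*t^3*e^(7*t) - 8*t^3*e^(2*t) - 147*t^2*e^(7*t) + 12*t^2*e^(2*t) + 42*t*e^(7*t) - 12*t*e^(2*t) - 6*e^(7*t) + 6*e^(2*t))/(5*t^4)

E[X^3] = M^(3)(0) = 477/4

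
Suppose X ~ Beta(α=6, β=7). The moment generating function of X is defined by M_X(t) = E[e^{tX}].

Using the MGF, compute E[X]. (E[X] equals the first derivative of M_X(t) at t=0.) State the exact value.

M_X(t) = ₁F₁(6; 13; t)
M^(1)(t) = 6*₁F₁(7; 14; t)/13

E[X] = M^(1)(0) = 6/13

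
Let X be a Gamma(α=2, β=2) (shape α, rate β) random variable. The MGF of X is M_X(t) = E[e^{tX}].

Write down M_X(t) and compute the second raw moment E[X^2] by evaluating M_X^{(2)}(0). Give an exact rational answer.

M_X(t) = 4/(2 - t)^2
D^2[M](t) = 24/(t^4 - 8*t^3 + 24*t^2 - 32*t + 16)

E[X^2] = D^2[M](0) = 3/2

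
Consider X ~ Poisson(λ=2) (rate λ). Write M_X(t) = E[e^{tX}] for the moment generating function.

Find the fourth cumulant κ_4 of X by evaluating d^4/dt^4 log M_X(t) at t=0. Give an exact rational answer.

κ_4 = d^4K/dt^4 |_{t=0} = 2

M_X(t) = e^(2*e^(t) - 2)
K_X(t) = log M_X(t) = 2*e^(t) - 2
dK/dt = 2*e^(t)
d^2K/dt^2 = 2*e^(t)
d^3K/dt^3 = 2*e^(t)
d^4K/dt^4 = 2*e^(t)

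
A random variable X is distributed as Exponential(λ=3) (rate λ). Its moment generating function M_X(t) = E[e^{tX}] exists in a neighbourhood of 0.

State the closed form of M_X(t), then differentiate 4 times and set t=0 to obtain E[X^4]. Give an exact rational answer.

M_X(t) = 3/(3 - t)
D^4[M](t) = -72/(t^5 - 15*t^4 + 90*t^3 - 270*t^2 + 405*t - 243)

E[X^4] = D^4[M](0) = 8/27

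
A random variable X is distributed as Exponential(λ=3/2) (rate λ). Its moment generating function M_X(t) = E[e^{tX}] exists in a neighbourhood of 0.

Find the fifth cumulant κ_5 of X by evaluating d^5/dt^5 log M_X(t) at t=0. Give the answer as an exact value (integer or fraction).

κ_5 = D^5[K](0) = 256/81

M_X(t) = 3/(2*(3/2 - t))
K_X(t) = log M_X(t) = -log(3/2 - t) - log(2) + log(3)
D^5[K](t) = -768/(32*t^5 - 240*t^4 + 720*t^3 - 1080*t^2 + 810*t - 243)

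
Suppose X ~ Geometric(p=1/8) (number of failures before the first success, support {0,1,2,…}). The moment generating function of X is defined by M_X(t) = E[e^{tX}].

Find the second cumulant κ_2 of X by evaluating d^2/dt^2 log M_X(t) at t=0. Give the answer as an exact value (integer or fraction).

κ_2 = K′′(0) = 56

M_X(t) = 1/(8*(1 - 7*e^(t)/8))
K_X(t) = log M_X(t) = -log(1 - 7*e^(t)/8) - 3*log(2)
K′(t) = -7*e^(t)/(7*e^(t) - 8)
K′′(t) = 56*e^(t)/(49*e^(2*t) - 112*e^(t) + 64)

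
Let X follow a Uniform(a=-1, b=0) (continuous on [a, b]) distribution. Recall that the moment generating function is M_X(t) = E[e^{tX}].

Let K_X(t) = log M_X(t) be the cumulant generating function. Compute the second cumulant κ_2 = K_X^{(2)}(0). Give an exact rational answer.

M_X(t) = (1 - e^(-t))/t
K_X(t) = log M_X(t) = -log(t) + log(1 - e^(-t))
K′(t) = (t - e^(t) + 1)/(t*e^(t) - t)
K′′(t) = (-t^2*e^(t) + e^(2*t) - 2*e^(t) + 1)/(t^2*e^(2*t) - 2*t^2*e^(t) + t^2)

κ_2 = K′′(0) = 1/12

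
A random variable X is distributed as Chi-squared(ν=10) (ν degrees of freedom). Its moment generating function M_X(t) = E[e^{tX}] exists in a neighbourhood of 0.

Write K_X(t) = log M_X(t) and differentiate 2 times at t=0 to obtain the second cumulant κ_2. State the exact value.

M_X(t) = (1 - 2*t)^(-5)
K_X(t) = log M_X(t) = -5*log(1 - 2*t)
dK/dt = -10/(2*t - 1)
d^2K/dt^2 = 20/(4*t^2 - 4*t + 1)

κ_2 = d^2K/dt^2 |_{t=0} = 20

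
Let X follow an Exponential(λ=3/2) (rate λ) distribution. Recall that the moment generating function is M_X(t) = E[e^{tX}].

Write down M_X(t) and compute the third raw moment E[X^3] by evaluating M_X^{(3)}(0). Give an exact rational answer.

M_X(t) = 3/(2*(3/2 - t))
dM/dt = 6/(4*t^2 - 12*t + 9)
d^2M/dt^2 = -24/(8*t^3 - 36*t^2 + 54*t - 27)
d^3M/dt^3 = 144/(16*t^4 - 96*t^3 + 216*t^2 - 216*t + 81)

E[X^3] = d^3M/dt^3 |_{t=0} = 16/9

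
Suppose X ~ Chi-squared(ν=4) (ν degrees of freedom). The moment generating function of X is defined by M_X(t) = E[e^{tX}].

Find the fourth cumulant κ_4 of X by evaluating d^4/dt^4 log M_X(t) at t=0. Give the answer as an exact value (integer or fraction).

M_X(t) = (1 - 2*t)^(-2)
K_X(t) = log M_X(t) = -2*log(1 - 2*t)
K^(4)(t) = 192/(16*t^4 - 32*t^3 + 24*t^2 - 8*t + 1)

κ_4 = K^(4)(0) = 192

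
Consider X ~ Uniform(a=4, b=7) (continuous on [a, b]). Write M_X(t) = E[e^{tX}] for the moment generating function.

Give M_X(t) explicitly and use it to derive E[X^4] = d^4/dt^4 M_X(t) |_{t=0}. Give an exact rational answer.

M_X(t) = (e^(7*t) - e^(4*t))/(3*t)
dM/dt = (7*t*e^(7*t) - 4*t*e^(4*t) - e^(7*t) + e^(4*t))/(3*t^2)
d^2M/dt^2 = (49*t^2*e^(7*t) - 16*t^2*e^(4*t) - 14*t*e^(7*t) + 8*t*e^(4*t) + 2*e^(7*t) - 2*e^(4*t))/(3*t^3)
d^3M/dt^3 = (343*t^3*e^(7*t) - 64*t^3*e^(4*t) - 147*t^2*e^(7*t) + 48*t^2*e^(4*t) + 42*t*e^(7*t) - 24*t*e^(4*t) - 6*e^(7*t) + 6*e^(4*t))/(3*t^4)

E[X^4] = d^4M/dt^4 |_{t=0} = 5261/5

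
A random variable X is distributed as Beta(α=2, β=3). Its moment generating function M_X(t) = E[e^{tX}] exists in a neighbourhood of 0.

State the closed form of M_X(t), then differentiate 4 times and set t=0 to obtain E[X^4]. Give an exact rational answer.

E[X^4] = M^(4)(0) = 1/14

M_X(t) = ₁F₁(2; 5; t)
M^(4)(t) = ₁F₁(6; 9; t)/14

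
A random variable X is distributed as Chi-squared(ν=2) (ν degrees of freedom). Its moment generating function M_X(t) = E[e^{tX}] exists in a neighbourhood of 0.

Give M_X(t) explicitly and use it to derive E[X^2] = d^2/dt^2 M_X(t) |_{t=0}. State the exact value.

M_X(t) = 1/(1 - 2*t)
M^(2)(t) = -8/(8*t^3 - 12*t^2 + 6*t - 1)

E[X^2] = M^(2)(0) = 8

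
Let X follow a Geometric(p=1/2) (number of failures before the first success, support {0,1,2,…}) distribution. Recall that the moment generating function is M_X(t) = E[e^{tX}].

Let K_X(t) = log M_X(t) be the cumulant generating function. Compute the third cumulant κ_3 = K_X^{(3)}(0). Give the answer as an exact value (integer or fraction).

κ_3 = d^3K/dt^3 |_{t=0} = 6

M_X(t) = 1/(2*(1 - e^(t)/2))
K_X(t) = log M_X(t) = -log(1 - e^(t)/2) - log(2)
dK/dt = -e^(t)/(e^(t) - 2)
d^2K/dt^2 = 2*e^(t)/(e^(2*t) - 4*e^(t) + 4)
d^3K/dt^3 = (-2*e^(2*t) - 4*e^(t))/(e^(3*t) - 6*e^(2*t) + 12*e^(t) - 8)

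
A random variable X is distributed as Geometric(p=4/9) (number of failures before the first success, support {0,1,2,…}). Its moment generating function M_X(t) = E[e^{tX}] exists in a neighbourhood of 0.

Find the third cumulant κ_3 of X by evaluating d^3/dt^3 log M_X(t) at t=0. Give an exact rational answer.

κ_3 = K^(3)(0) = 315/32

M_X(t) = 4/(9*(1 - 5*e^(t)/9))
K_X(t) = log M_X(t) = -log(1 - 5*e^(t)/9) - 2*log(3) + 2*log(2)
K^(3)(t) = (-225*e^(2*t) - 405*e^(t))/(125*e^(3*t) - 675*e^(2*t) + 1215*e^(t) - 729)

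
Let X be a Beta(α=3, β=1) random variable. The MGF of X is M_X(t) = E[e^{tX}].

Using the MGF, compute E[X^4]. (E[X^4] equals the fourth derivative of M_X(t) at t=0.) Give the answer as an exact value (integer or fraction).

E[X^4] = M′′′′(0) = 3/7

M_X(t) = ₁F₁(3; 4; t)
M′(t) = 3*₁F₁(4; 5; t)/4
M′′(t) = 3*₁F₁(5; 6; t)/5
M′′′(t) = ₁F₁(6; 7; t)/2
M′′′′(t) = 3*₁F₁(7; 8; t)/7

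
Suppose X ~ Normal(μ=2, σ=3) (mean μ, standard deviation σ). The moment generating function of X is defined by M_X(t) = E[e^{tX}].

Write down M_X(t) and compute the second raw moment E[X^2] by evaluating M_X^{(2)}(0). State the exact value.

M_X(t) = e^(9*t^2/2 + 2*t)
D^2[M](t) = 81*t^2*e^(2*t)*e^(9*t^2/2) + 36*t*e^(2*t)*e^(9*t^2/2) + 13*e^(2*t)*e^(9*t^2/2)

E[X^2] = D^2[M](0) = 13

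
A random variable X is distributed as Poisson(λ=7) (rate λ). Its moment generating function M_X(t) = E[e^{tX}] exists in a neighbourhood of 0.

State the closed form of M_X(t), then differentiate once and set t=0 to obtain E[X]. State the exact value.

E[X] = dM/dt |_{t=0} = 7

M_X(t) = e^(7*e^(t) - 7)
dM/dt = 7*e^(-7)*e^(t)*e^(7*e^(t))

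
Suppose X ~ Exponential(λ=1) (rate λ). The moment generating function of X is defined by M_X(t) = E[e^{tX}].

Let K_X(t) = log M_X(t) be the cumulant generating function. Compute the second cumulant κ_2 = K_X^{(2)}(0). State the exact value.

M_X(t) = 1/(1 - t)
K_X(t) = log M_X(t) = -log(1 - t)
K^(2)(t) = 1/(t^2 - 2*t + 1)

κ_2 = K^(2)(0) = 1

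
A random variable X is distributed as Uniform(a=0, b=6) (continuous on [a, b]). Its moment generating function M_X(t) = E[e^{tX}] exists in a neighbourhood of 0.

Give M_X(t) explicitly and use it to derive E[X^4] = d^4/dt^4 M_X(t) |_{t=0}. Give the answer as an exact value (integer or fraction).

E[X^4] = d^4M/dt^4 |_{t=0} = 1296/5

M_X(t) = (e^(6*t) - 1)/(6*t)
dM/dt = (6*t*e^(6*t) - e^(6*t) + 1)/(6*t^2)
d^2M/dt^2 = (18*t^2*e^(6*t) - 6*t*e^(6*t) + e^(6*t) - 1)/(3*t^3)
d^3M/dt^3 = (36*t^3*e^(6*t) - 18*t^2*e^(6*t) + 6*t*e^(6*t) - e^(6*t) + 1)/t^4
d^4M/dt^4 = (216*t^4*e^(6*t) - 144*t^3*e^(6*t) + 72*t^2*e^(6*t) - 24*t*e^(6*t) + 4*e^(6*t) - 4)/t^5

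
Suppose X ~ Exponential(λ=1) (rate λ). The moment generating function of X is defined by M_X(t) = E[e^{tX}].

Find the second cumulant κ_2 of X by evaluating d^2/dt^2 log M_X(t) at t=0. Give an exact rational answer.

M_X(t) = 1/(1 - t)
K_X(t) = log M_X(t) = -log(1 - t)
K′(t) = -1/(t - 1)
K′′(t) = 1/(t^2 - 2*t + 1)

κ_2 = K′′(0) = 1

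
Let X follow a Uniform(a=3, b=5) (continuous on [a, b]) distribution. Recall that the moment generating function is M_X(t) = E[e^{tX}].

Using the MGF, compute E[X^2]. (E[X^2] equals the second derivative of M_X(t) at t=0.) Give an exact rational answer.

E[X^2] = M′′(0) = 49/3

M_X(t) = (e^(5*t) - e^(3*t))/(2*t)
M′(t) = (5*t*e^(5*t) - 3*t*e^(3*t) - e^(5*t) + e^(3*t))/(2*t^2)
M′′(t) = (25*t^2*e^(5*t) - 9*t^2*e^(3*t) - 10*t*e^(5*t) + 6*t*e^(3*t) + 2*e^(5*t) - 2*e^(3*t))/(2*t^3)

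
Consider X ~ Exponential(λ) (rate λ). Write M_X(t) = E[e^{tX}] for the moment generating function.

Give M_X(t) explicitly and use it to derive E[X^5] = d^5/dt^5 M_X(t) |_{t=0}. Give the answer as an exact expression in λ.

M_X(t) = λ/(λ - t)
D^5[M](t) = 120*λ/(λ^6 - 6*λ^5*t + 15*λ^4*t^2 - 20*λ^3*t^3 + 15*λ^2*t^4 - 6*λ*t^5 + t^6)

E[X^5] = D^5[M](0) = 120/λ^5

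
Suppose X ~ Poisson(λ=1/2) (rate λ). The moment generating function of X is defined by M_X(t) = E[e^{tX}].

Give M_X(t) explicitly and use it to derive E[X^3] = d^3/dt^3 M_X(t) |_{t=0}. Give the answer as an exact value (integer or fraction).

E[X^3] = M′′′(0) = 11/8

M_X(t) = e^(e^(t)/2 - 1/2)
M′(t) = e^(-1/2)*e^(t)*e^(e^(t)/2)/2
M′′(t) = (e^(2*t)*e^(e^(t)/2) + 2*e^(t)*e^(e^(t)/2))*e^(-1/2)/4
M′′′(t) = (e^(3*t)*e^(e^(t)/2) + 6*e^(2*t)*e^(e^(t)/2) + 4*e^(t)*e^(e^(t)/2))*e^(-1/2)/8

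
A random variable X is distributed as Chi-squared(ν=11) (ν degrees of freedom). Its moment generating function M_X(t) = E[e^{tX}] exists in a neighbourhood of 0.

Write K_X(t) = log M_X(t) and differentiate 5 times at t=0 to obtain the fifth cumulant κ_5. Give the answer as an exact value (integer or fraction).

κ_5 = D^5[K](0) = 4224

M_X(t) = (1 - 2*t)^(-11/2)
K_X(t) = log M_X(t) = -11*log(1 - 2*t)/2
D^5[K](t) = -4224/(32*t^5 - 80*t^4 + 80*t^3 - 40*t^2 + 10*t - 1)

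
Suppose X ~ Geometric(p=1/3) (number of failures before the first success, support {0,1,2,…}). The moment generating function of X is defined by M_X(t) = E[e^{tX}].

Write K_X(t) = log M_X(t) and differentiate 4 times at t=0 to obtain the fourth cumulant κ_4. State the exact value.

M_X(t) = 1/(3*(1 - 2*e^(t)/3))
K_X(t) = log M_X(t) = -log(1 - 2*e^(t)/3) - log(3)
dK/dt = -2*e^(t)/(2*e^(t) - 3)
d^2K/dt^2 = 6*e^(t)/(4*e^(2*t) - 12*e^(t) + 9)
d^3K/dt^3 = (-12*e^(2*t) - 18*e^(t))/(8*e^(3*t) - 36*e^(2*t) + 54*e^(t) - 27)
d^4K/dt^4 = (24*e^(3*t) + 144*e^(2*t) + 54*e^(t))/(16*e^(4*t) - 96*e^(3*t) + 216*e^(2*t) - 216*e^(t) + 81)

κ_4 = d^4K/dt^4 |_{t=0} = 222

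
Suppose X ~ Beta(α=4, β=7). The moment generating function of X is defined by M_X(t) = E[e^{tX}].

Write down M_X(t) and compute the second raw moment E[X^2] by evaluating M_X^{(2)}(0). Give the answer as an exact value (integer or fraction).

E[X^2] = D^2[M](0) = 5/33

M_X(t) = ₁F₁(4; 11; t)
D^2[M](t) = 5*₁F₁(6; 13; t)/33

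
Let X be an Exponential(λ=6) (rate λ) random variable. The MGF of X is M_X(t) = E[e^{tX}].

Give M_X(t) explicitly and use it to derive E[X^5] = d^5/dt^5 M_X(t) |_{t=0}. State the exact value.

M_X(t) = 6/(6 - t)
D^5[M](t) = 720/(t^6 - 36*t^5 + 540*t^4 - 4320*t^3 + 19440*t^2 - 46656*t + 46656)

E[X^5] = D^5[M](0) = 5/324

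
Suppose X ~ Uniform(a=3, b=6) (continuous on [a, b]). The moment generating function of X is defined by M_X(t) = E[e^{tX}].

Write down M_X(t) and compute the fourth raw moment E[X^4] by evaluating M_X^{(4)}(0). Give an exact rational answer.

E[X^4] = d^4M/dt^4 |_{t=0} = 2511/5

M_X(t) = (e^(6*t) - e^(3*t))/(3*t)
dM/dt = (6*t*e^(6*t) - 3*t*e^(3*t) - e^(6*t) + e^(3*t))/(3*t^2)
d^2M/dt^2 = (36*t^2*e^(6*t) - 9*t^2*e^(3*t) - 12*t*e^(6*t) + 6*t*e^(3*t) + 2*e^(6*t) - 2*e^(3*t))/(3*t^3)
d^3M/dt^3 = (72*t^3*e^(6*t) - 9*t^3*e^(3*t) - 36*t^2*e^(6*t) + 9*t^2*e^(3*t) + 12*t*e^(6*t) - 6*t*e^(3*t) - 2*e^(6*t) + 2*e^(3*t))/t^4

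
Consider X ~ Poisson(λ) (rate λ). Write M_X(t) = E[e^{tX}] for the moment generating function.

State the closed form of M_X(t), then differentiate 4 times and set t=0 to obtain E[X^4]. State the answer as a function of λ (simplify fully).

M_X(t) = e^(λ*(e^(t) - 1))
D^4[M](t) = (λ^4*e^(4*t)*e^(λ*e^(t)) + 6*λ^3*e^(3*t)*e^(λ*e^(t)) + 7*λ^2*e^(2*t)*e^(λ*e^(t)) + λ*e^(t)*e^(λ*e^(t)))*e^(-λ)

E[X^4] = D^4[M](0) = λ*(λ^3 + 6*λ^2 + 7*λ + 1)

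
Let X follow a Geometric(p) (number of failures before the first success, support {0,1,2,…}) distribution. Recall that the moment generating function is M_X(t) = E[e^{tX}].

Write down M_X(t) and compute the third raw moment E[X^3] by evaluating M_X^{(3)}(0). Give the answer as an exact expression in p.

M_X(t) = p/(-(1 - p)*e^(t) + 1)

E[X^3] = M^(3)(0) = -1 + 7/p - 12/p^2 + 6/p^3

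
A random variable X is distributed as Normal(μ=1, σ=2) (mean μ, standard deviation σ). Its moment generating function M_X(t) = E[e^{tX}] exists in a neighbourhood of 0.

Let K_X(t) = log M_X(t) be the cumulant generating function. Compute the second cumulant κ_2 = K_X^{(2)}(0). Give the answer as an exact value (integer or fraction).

M_X(t) = e^(2*t^2 + t)
K_X(t) = log M_X(t) = 2*t^2 + t
K′(t) = 4*t + 1
K′′(t) = 4

κ_2 = K′′(0) = 4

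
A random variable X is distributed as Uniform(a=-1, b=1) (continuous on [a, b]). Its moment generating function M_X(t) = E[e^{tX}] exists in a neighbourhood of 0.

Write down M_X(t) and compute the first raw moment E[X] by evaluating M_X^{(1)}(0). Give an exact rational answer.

E[X] = D[M](0) = 0

M_X(t) = (e^(t) - e^(-t))/(2*t)
D[M](t) = (t*e^(2*t) + t - e^(2*t) + 1)*e^(-t)/(2*t^2)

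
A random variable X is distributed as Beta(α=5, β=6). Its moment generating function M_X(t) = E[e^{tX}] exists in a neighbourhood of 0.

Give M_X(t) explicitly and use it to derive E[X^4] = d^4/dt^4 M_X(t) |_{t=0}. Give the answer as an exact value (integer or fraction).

M_X(t) = ₁F₁(5; 11; t)
M′(t) = 5*₁F₁(6; 12; t)/11
M′′(t) = 5*₁F₁(7; 13; t)/22
M′′′(t) = 35*₁F₁(8; 14; t)/286
M′′′′(t) = 10*₁F₁(9; 15; t)/143

E[X^4] = M′′′′(0) = 10/143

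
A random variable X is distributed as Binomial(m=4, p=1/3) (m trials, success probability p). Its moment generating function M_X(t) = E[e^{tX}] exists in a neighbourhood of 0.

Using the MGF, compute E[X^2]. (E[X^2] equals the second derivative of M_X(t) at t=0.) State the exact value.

E[X^2] = M^(2)(0) = 8/3

M_X(t) = (e^(t)/3 + 2/3)^4
M^(2)(t) = 16*e^(4*t)/81 + 8*e^(3*t)/9 + 32*e^(2*t)/27 + 32*e^(t)/81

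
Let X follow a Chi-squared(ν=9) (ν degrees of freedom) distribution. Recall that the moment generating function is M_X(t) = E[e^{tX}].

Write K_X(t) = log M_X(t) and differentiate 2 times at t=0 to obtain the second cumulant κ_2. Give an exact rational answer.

κ_2 = D^2[K](0) = 18

M_X(t) = (1 - 2*t)^(-9/2)
K_X(t) = log M_X(t) = -9*log(1 - 2*t)/2
D^2[K](t) = 18/(4*t^2 - 4*t + 1)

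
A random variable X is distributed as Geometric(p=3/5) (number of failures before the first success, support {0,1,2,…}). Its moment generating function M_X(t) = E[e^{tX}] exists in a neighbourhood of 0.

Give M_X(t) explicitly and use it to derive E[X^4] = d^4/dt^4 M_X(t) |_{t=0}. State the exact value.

M_X(t) = 3/(5*(1 - 2*e^(t)/5))
dM/dt = 6*e^(t)/(4*e^(2*t) - 20*e^(t) + 25)
d^2M/dt^2 = (-12*e^(2*t) - 30*e^(t))/(8*e^(3*t) - 60*e^(2*t) + 150*e^(t) - 125)
d^3M/dt^3 = (24*e^(3*t) + 240*e^(2*t) + 150*e^(t))/(16*e^(4*t) - 160*e^(3*t) + 600*e^(2*t) - 1000*e^(t) + 625)
d^4M/dt^4 = (-48*e^(4*t) - 1320*e^(3*t) - 3300*e^(2*t) - 750*e^(t))/(32*e^(5*t) - 400*e^(4*t) + 2000*e^(3*t) - 5000*e^(2*t) + 6250*e^(t) - 3125)

E[X^4] = d^4M/dt^4 |_{t=0} = 602/27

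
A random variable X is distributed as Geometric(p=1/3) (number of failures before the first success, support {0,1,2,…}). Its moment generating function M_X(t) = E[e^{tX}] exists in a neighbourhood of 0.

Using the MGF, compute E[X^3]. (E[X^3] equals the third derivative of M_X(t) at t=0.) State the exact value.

E[X^3] = M^(3)(0) = 74

M_X(t) = 1/(3*(1 - 2*e^(t)/3))
M^(3)(t) = (8*e^(3*t) + 48*e^(2*t) + 18*e^(t))/(16*e^(4*t) - 96*e^(3*t) + 216*e^(2*t) - 216*e^(t) + 81)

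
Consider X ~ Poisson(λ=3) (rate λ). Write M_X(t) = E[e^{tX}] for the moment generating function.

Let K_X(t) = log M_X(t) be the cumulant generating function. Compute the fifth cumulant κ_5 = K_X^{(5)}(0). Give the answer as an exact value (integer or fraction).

κ_5 = K^(5)(0) = 3

M_X(t) = e^(3*e^(t) - 3)
K_X(t) = log M_X(t) = 3*e^(t) - 3
K^(5)(t) = 3*e^(t)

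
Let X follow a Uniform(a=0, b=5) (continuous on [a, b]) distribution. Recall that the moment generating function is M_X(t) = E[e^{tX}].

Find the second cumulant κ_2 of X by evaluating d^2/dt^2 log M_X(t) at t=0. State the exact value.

κ_2 = K′′(0) = 25/12

M_X(t) = (e^(5*t) - 1)/(5*t)
K_X(t) = log M_X(t) = -log(t) + log(e^(5*t) - 1) - log(5)
K′(t) = (5*t*e^(5*t) - e^(5*t) + 1)/(t*e^(5*t) - t)
K′′(t) = (-25*t^2*e^(5*t) + e^(10*t) - 2*e^(5*t) + 1)/(t^2*e^(10*t) - 2*t^2*e^(5*t) + t^2)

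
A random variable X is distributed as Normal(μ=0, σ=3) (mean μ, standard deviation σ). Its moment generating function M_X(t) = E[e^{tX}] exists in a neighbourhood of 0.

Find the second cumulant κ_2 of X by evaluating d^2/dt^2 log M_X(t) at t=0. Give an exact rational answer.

M_X(t) = e^(9*t^2/2)
K_X(t) = log M_X(t) = 9*t^2/2
K^(2)(t) = 9

κ_2 = K^(2)(0) = 9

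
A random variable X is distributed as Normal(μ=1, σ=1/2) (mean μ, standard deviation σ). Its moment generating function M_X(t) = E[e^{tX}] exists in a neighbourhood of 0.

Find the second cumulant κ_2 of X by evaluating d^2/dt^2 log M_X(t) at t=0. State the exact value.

κ_2 = d^2K/dt^2 |_{t=0} = 1/4

M_X(t) = e^(t^2/8 + t)
K_X(t) = log M_X(t) = t^2/8 + t
dK/dt = t/4 + 1
d^2K/dt^2 = 1/4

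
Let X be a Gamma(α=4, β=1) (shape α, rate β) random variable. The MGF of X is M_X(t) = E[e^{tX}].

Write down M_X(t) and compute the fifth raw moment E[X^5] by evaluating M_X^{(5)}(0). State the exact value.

E[X^5] = d^5M/dt^5 |_{t=0} = 6720

M_X(t) = (1 - t)^(-4)
dM/dt = -4/(t^5 - 5*t^4 + 10*t^3 - 10*t^2 + 5*t - 1)
d^2M/dt^2 = 20/(t^6 - 6*t^5 + 15*t^4 - 20*t^3 + 15*t^2 - 6*t + 1)
d^3M/dt^3 = -120/(t^7 - 7*t^6 + 21*t^5 - 35*t^4 + 35*t^3 - 21*t^2 + 7*t - 1)
d^4M/dt^4 = 840/(t^8 - 8*t^7 + 28*t^6 - 56*t^5 + 70*t^4 - 56*t^3 + 28*t^2 - 8*t + 1)
d^5M/dt^5 = -6720/(t^9 - 9*t^8 + 36*t^7 - 84*t^6 + 126*t^5 - 126*t^4 + 84*t^3 - 36*t^2 + 9*t - 1)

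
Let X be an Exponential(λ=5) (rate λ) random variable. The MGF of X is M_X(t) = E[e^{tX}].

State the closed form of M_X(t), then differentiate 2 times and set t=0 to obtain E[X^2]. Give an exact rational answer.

E[X^2] = M^(2)(0) = 2/25

M_X(t) = 5/(5 - t)
M^(2)(t) = -10/(t^3 - 15*t^2 + 75*t - 125)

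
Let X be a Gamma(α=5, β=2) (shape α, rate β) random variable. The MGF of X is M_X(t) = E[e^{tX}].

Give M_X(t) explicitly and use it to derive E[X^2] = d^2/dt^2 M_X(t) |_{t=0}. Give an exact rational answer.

E[X^2] = M′′(0) = 15/2

M_X(t) = 32/(2 - t)^5
M′(t) = 160/(t^6 - 12*t^5 + 60*t^4 - 160*t^3 + 240*t^2 - 192*t + 64)
M′′(t) = -960/(t^7 - 14*t^6 + 84*t^5 - 280*t^4 + 560*t^3 - 672*t^2 + 448*t - 128)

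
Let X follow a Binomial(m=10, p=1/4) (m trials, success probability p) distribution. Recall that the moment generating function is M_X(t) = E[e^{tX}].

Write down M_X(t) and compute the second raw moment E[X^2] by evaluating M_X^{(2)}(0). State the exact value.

E[X^2] = d^2M/dt^2 |_{t=0} = 65/8

M_X(t) = (e^(t)/4 + 3/4)^10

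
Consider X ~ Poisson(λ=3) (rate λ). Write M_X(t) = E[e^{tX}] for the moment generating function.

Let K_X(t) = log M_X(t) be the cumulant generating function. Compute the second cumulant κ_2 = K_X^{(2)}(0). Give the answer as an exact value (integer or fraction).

M_X(t) = e^(3*e^(t) - 3)
K_X(t) = log M_X(t) = 3*e^(t) - 3
dK/dt = 3*e^(t)
d^2K/dt^2 = 3*e^(t)

κ_2 = d^2K/dt^2 |_{t=0} = 3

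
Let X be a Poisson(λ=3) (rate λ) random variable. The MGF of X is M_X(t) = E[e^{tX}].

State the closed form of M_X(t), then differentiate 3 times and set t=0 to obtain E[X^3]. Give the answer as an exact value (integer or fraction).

M_X(t) = e^(3*e^(t) - 3)
dM/dt = 3*e^(-3)*e^(t)*e^(3*e^(t))
d^2M/dt^2 = (9*e^(2*t)*e^(3*e^(t)) + 3*e^(t)*e^(3*e^(t)))*e^(-3)
d^3M/dt^3 = (27*e^(3*t)*e^(3*e^(t)) + 27*e^(2*t)*e^(3*e^(t)) + 3*e^(t)*e^(3*e^(t)))*e^(-3)

E[X^3] = d^3M/dt^3 |_{t=0} = 57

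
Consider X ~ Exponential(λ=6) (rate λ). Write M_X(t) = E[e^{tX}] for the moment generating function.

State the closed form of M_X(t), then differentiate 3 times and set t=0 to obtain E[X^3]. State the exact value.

E[X^3] = D^3[M](0) = 1/36

M_X(t) = 6/(6 - t)
D^3[M](t) = 36/(t^4 - 24*t^3 + 216*t^2 - 864*t + 1296)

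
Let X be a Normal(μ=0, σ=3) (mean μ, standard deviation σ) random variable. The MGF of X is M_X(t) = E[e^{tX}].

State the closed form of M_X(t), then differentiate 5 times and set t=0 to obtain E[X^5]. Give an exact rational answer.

M_X(t) = e^(9*t^2/2)
dM/dt = 9*t*e^(9*t^2/2)
d^2M/dt^2 = 81*t^2*e^(9*t^2/2) + 9*e^(9*t^2/2)
d^3M/dt^3 = 729*t^3*e^(9*t^2/2) + 243*t*e^(9*t^2/2)
d^4M/dt^4 = 6561*t^4*e^(9*t^2/2) + 4374*t^2*e^(9*t^2/2) + 243*e^(9*t^2/2)
d^5M/dt^5 = 59049*t^5*e^(9*t^2/2) + 65610*t^3*e^(9*t^2/2) + 10935*t*e^(9*t^2/2)

E[X^5] = d^5M/dt^5 |_{t=0} = 0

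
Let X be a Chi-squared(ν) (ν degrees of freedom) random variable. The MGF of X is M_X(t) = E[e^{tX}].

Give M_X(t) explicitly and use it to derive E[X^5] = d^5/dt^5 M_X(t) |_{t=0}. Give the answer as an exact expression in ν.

M_X(t) = (1 - 2*t)^(-ν/2)

E[X^5] = M^(5)(0) = ν*(ν^4 + 20*ν^3 + 140*ν^2 + 400*ν + 384)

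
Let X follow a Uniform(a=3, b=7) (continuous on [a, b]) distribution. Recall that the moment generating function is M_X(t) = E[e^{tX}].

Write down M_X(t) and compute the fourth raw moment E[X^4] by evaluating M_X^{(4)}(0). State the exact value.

E[X^4] = d^4M/dt^4 |_{t=0} = 4141/5

M_X(t) = (e^(7*t) - e^(3*t))/(4*t)
dM/dt = (7*t*e^(7*t) - 3*t*e^(3*t) - e^(7*t) + e^(3*t))/(4*t^2)
d^2M/dt^2 = (49*t^2*e^(7*t) - 9*t^2*e^(3*t) - 14*t*e^(7*t) + 6*t*e^(3*t) + 2*e^(7*t) - 2*e^(3*t))/(4*t^3)
d^3M/dt^3 = (343*t^3*e^(7*t) - 27*t^3*e^(3*t) - 147*t^2*e^(7*t) + 27*t^2*e^(3*t) + 42*t*e^(7*t) - 18*t*e^(3*t) - 6*e^(7*t) + 6*e^(3*t))/(4*t^4)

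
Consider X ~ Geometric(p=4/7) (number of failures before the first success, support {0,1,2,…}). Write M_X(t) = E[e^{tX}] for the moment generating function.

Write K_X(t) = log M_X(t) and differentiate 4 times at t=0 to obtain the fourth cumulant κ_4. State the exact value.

M_X(t) = 4/(7*(1 - 3*e^(t)/7))
K_X(t) = log M_X(t) = -log(1 - 3*e^(t)/7) - log(7) + 2*log(2)
K′(t) = -3*e^(t)/(3*e^(t) - 7)
K′′(t) = 21*e^(t)/(9*e^(2*t) - 42*e^(t) + 49)
K′′′(t) = (-63*e^(2*t) - 147*e^(t))/(27*e^(3*t) - 189*e^(2*t) + 441*e^(t) - 343)
K′′′′(t) = (189*e^(3*t) + 1764*e^(2*t) + 1029*e^(t))/(81*e^(4*t) - 756*e^(3*t) + 2646*e^(2*t) - 4116*e^(t) + 2401)

κ_4 = K′′′′(0) = 1491/128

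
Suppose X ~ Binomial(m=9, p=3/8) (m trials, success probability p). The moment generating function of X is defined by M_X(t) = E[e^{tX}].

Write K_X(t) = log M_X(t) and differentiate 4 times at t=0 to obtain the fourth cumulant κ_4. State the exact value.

M_X(t) = (3*e^(t)/8 + 5/8)^9
K_X(t) = log M_X(t) = 9*log(3*e^(t)/8 + 5/8)
dK/dt = 27*e^(t)/(3*e^(t) + 5)
d^2K/dt^2 = 135*e^(t)/(9*e^(2*t) + 30*e^(t) + 25)
d^3K/dt^3 = (-405*e^(2*t) + 675*e^(t))/(27*e^(3*t) + 135*e^(2*t) + 225*e^(t) + 125)
d^4K/dt^4 = (1215*e^(3*t) - 8100*e^(2*t) + 3375*e^(t))/(81*e^(4*t) + 540*e^(3*t) + 1350*e^(2*t) + 1500*e^(t) + 625)

κ_4 = d^4K/dt^4 |_{t=0} = -1755/2048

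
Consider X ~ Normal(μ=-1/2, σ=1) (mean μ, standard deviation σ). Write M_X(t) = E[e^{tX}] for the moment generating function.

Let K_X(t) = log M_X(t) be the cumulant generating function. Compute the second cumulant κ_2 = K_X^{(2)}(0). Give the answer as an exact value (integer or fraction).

κ_2 = D^2[K](0) = 1

M_X(t) = e^(t^2/2 - t/2)
K_X(t) = log M_X(t) = t^2/2 - t/2
D^2[K](t) = 1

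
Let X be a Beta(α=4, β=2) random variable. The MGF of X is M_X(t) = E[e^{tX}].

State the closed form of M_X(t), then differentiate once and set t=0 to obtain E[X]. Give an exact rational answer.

E[X] = D[M](0) = 2/3

M_X(t) = ₁F₁(4; 6; t)
D[M](t) = 2*₁F₁(5; 7; t)/3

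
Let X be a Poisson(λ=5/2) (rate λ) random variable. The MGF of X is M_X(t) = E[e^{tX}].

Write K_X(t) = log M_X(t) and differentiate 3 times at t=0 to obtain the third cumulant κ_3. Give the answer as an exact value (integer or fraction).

M_X(t) = e^(5*e^(t)/2 - 5/2)
K_X(t) = log M_X(t) = 5*e^(t)/2 - 5/2
K^(3)(t) = 5*e^(t)/2

κ_3 = K^(3)(0) = 5/2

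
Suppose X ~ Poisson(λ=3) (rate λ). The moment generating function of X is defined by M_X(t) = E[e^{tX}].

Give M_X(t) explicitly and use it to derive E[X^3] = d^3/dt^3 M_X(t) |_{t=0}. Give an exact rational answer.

M_X(t) = e^(3*e^(t) - 3)
M^(3)(t) = (27*e^(3*t)*e^(3*e^(t)) + 27*e^(2*t)*e^(3*e^(t)) + 3*e^(t)*e^(3*e^(t)))*e^(-3)

E[X^3] = M^(3)(0) = 57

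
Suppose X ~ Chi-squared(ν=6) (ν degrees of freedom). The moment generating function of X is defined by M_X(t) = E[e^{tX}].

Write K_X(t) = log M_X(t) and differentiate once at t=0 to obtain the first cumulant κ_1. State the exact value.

κ_1 = K′(0) = 6

M_X(t) = (1 - 2*t)^(-3)
K_X(t) = log M_X(t) = -3*log(1 - 2*t)
K′(t) = -6/(2*t - 1)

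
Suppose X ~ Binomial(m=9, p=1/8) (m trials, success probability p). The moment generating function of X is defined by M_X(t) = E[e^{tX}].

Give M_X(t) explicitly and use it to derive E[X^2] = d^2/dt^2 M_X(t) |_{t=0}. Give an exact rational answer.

E[X^2] = d^2M/dt^2 |_{t=0} = 9/4

M_X(t) = (e^(t)/8 + 7/8)^9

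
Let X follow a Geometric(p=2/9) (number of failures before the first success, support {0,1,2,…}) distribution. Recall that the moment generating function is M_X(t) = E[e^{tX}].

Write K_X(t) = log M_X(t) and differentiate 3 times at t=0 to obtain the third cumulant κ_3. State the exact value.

M_X(t) = 2/(9*(1 - 7*e^(t)/9))
K_X(t) = log M_X(t) = -log(1 - 7*e^(t)/9) - 2*log(3) + log(2)
K′(t) = -7*e^(t)/(7*e^(t) - 9)
K′′(t) = 63*e^(t)/(49*e^(2*t) - 126*e^(t) + 81)
K′′′(t) = (-441*e^(2*t) - 567*e^(t))/(343*e^(3*t) - 1323*e^(2*t) + 1701*e^(t) - 729)

κ_3 = K′′′(0) = 126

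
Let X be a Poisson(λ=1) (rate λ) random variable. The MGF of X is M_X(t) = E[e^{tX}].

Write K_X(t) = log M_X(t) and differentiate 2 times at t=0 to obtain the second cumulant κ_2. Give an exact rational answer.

M_X(t) = e^(e^(t) - 1)
K_X(t) = log M_X(t) = e^(t) - 1
K′(t) = e^(t)
K′′(t) = e^(t)

κ_2 = K′′(0) = 1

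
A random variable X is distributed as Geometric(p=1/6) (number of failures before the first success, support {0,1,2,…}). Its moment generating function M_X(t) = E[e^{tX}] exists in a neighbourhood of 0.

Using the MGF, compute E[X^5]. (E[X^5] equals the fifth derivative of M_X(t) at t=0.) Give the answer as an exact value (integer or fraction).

E[X^5] = D^5[M](0) = 544505

M_X(t) = 1/(6*(1 - 5*e^(t)/6))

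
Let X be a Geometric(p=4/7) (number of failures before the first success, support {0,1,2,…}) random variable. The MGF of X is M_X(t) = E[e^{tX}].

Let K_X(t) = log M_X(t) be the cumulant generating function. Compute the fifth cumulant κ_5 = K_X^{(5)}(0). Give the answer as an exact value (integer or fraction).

M_X(t) = 4/(7*(1 - 3*e^(t)/7))
K_X(t) = log M_X(t) = -log(1 - 3*e^(t)/7) - log(7) + 2*log(2)
K^(5)(t) = (-567*e^(4*t) - 14553*e^(3*t) - 33957*e^(2*t) - 7203*e^(t))/(243*e^(5*t) - 2835*e^(4*t) + 13230*e^(3*t) - 30870*e^(2*t) + 36015*e^(t) - 16807)

κ_5 = K^(5)(0) = 7035/128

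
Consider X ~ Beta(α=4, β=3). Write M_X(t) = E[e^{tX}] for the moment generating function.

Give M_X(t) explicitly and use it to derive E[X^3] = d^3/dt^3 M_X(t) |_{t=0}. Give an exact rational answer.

M_X(t) = ₁F₁(4; 7; t)
M^(3)(t) = 5*₁F₁(7; 10; t)/21

E[X^3] = M^(3)(0) = 5/21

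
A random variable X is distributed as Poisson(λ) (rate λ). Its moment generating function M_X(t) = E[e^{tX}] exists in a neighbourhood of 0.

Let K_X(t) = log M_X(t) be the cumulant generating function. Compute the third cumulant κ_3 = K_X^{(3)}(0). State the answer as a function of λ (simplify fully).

κ_3 = d^3K/dt^3 |_{t=0} = λ

M_X(t) = e^(λ*(e^(t) - 1))
K_X(t) = log M_X(t) = λ*(e^(t) - 1)
dK/dt = λ*e^(t)
d^2K/dt^2 = λ*e^(t)
d^3K/dt^3 = λ*e^(t)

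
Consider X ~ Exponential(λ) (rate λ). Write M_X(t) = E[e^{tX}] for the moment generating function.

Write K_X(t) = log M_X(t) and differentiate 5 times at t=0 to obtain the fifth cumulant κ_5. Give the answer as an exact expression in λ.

κ_5 = K′′′′′(0) = 24/λ^5

M_X(t) = λ/(λ - t)
K_X(t) = log M_X(t) = log(λ) - log(λ - t)
K′(t) = -1/(-λ + t)
K′′(t) = 1/(λ^2 - 2*λ*t + t^2)
K′′′(t) = -2/(-λ^3 + 3*λ^2*t - 3*λ*t^2 + t^3)
K′′′′(t) = 6/(λ^4 - 4*λ^3*t + 6*λ^2*t^2 - 4*λ*t^3 + t^4)
K′′′′′(t) = -24/(-λ^5 + 5*λ^4*t - 10*λ^3*t^2 + 10*λ^2*t^3 - 5*λ*t^4 + t^5)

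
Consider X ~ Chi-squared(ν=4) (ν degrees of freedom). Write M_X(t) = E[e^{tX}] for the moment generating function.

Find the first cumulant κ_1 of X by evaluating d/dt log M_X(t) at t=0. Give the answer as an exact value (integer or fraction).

κ_1 = D[K](0) = 4

M_X(t) = (1 - 2*t)^(-2)
K_X(t) = log M_X(t) = -2*log(1 - 2*t)
D[K](t) = -4/(2*t - 1)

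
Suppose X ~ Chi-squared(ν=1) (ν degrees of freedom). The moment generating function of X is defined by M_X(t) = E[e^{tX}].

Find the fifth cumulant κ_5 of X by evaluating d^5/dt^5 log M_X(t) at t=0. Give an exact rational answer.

κ_5 = K^(5)(0) = 384

M_X(t) = 1/√(1 - 2*t)
K_X(t) = log M_X(t) = -log(1 - 2*t)/2
K^(5)(t) = -384/(32*t^5 - 80*t^4 + 80*t^3 - 40*t^2 + 10*t - 1)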